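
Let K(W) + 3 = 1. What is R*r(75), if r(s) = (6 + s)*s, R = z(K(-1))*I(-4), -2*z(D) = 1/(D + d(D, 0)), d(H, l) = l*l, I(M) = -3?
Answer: -18225/4 ≈ -4556.3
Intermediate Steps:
d(H, l) = l**2
K(W) = -2 (K(W) = -3 + 1 = -2)
z(D) = -1/(2*D) (z(D) = -1/(2*(D + 0**2)) = -1/(2*(D + 0)) = -1/(2*D))
R = -3/4 (R = -1/2/(-2)*(-3) = -1/2*(-1/2)*(-3) = (1/4)*(-3) = -3/4 ≈ -0.75000)
r(s) = s*(6 + s)
R*r(75) = -225*(6 + 75)/4 = -225*81/4 = -3/4*6075 = -18225/4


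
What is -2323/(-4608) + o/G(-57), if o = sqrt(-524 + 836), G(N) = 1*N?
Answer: 2323/4608 - 2*sqrt(78)/57 ≈ 0.19424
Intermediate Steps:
G(N) = N
o = 2*sqrt(78) (o = sqrt(312) = 2*sqrt(78) ≈ 17.664)
-2323/(-4608) + o/G(-57) = -2323/(-4608) + (2*sqrt(78))/(-57) = -2323*(-1/4608) + (2*sqrt(78))*(-1/57) = 2323/4608 - 2*sqrt(78)/57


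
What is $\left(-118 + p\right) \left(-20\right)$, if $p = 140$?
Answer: $-440$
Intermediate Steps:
$\left(-118 + p\right) \left(-20\right) = \left(-118 + 140\right) \left(-20\right) = 22 \left(-20\right) = -440$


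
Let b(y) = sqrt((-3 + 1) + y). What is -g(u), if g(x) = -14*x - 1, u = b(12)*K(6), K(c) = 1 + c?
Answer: 1 + 98*sqrt(10) ≈ 310.90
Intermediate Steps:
b(y) = sqrt(-2 + y)
u = 7*sqrt(10) (u = sqrt(-2 + 12)*(1 + 6) = sqrt(10)*7 = 7*sqrt(10) ≈ 22.136)
g(x) = -1 - 14*x
-g(u) = -(-1 - 98*sqrt(10)) = 1 + 98*sqrt(10)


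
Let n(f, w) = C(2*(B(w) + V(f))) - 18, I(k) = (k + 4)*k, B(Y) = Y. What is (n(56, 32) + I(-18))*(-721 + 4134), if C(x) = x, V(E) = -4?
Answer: 989770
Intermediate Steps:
I(k) = k*(4 + k) (I(k) = (4 + k)*k = k*(4 + k))
n(f, w) = -26 + 2*w (n(f, w) = 2*(w - 4) - 18 = 2*(-4 + w) - 18 = (-8 + 2*w) - 18 = -26 + 2*w)
(n(56, 32) + I(-18))*(-721 + 4134) = ((-26 + 2*32) - 18*(4 - 18))*(-721 + 4134) = ((-26 + 64) - 18*(-14))*3413 = (38 + 252)*3413 = 290*3413 = 989770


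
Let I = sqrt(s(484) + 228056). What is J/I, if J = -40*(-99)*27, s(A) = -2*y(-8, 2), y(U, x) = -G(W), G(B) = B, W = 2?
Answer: 3564*sqrt(6335)/1267 ≈ 223.89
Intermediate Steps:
y(U, x) = -2 (y(U, x) = -1*2 = -2)
s(A) = 4 (s(A) = -2*(-2) = 4)
J = 106920 (J = 3960*27 = 106920)
I = 6*sqrt(6335) (I = sqrt(4 + 228056) = sqrt(228060) = 6*sqrt(6335) ≈ 477.56)
J/I = 106920/((6*sqrt(6335))) = 106920*(sqrt(6335)/38010) = 3564*sqrt(6335)/1267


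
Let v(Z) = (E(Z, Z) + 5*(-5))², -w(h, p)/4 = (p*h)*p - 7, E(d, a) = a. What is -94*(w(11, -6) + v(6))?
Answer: 112330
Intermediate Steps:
w(h, p) = 28 - 4*h*p² (w(h, p) = -4*((p*h)*p - 7) = -4*((h*p)*p - 7) = -4*(h*p² - 7) = -4*(-7 + h*p²) = 28 - 4*h*p²)
v(Z) = (-25 + Z)² (v(Z) = (Z + 5*(-5))² = (Z - 25)² = (-25 + Z)²)
-94*(w(11, -6) + v(6)) = -94*((28 - 4*11*(-6)²) + (-25 + 6)²) = -94*((28 - 4*11*36) + (-19)²) = -94*((28 - 1584) + 361) = -94*(-1556 + 361) = -94*(-1195) = 112330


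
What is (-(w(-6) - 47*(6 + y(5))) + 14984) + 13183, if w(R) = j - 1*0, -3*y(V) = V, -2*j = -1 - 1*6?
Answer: 170203/6 ≈ 28367.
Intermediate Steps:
j = 7/2 (j = -(-1 - 1*6)/2 = -(-1 - 6)/2 = -½*(-7) = 7/2 ≈ 3.5000)
y(V) = -V/3
w(R) = 7/2 (w(R) = 7/2 - 1*0 = 7/2 + 0 = 7/2)
(-(w(-6) - 47*(6 + y(5))) + 14984) + 13183 = (-(7/2 - 47*(6 - ⅓*5)) + 14984) + 13183 = (-(7/2 - 47*(6 - 5/3)) + 14984) + 13183 = (-(7/2 - 47*13/3) + 14984) + 13183 = (-(7/2 - 611/3) + 14984) + 13183 = (-1*(-1201/6) + 14984) + 13183 = (1201/6 + 14984) + 13183 = 91105/6 + 13183 = 170203/6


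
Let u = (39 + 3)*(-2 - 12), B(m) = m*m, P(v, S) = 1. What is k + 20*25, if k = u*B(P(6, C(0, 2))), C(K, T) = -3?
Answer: -88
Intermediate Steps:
B(m) = m²
u = -588 (u = 42*(-14) = -588)
k = -588 (k = -588*1² = -588*1 = -588)
k + 20*25 = -588 + 20*25 = -588 + 500 = -88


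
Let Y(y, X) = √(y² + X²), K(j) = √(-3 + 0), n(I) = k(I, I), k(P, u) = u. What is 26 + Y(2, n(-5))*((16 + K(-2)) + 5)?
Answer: 26 + √29*(21 + I*√3) ≈ 139.09 + 9.3274*I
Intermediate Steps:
n(I) = I
K(j) = I*√3 (K(j) = √(-3) = I*√3)
Y(y, X) = √(X² + y²)
26 + Y(2, n(-5))*((16 + K(-2)) + 5) = 26 + √((-5)² + 2²)*((16 + I*√3) + 5) = 26 + √(25 + 4)*(21 + I*√3) = 26 + √29*(21 + I*√3)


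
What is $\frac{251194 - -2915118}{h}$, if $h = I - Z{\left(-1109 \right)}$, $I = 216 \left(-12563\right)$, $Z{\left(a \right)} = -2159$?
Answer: $- \frac{3166312}{2711449} \approx -1.1678$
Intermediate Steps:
$I = -2713608$
$h = -2711449$ ($h = -2713608 - -2159 = -2713608 + 2159 = -2711449$)
$\frac{251194 - -2915118}{h} = \frac{251194 - -2915118}{-2711449} = \left(251194 + 2915118\right) \left(- \frac{1}{2711449}\right) = 3166312 \left(- \frac{1}{2711449}\right) = - \frac{3166312}{2711449}$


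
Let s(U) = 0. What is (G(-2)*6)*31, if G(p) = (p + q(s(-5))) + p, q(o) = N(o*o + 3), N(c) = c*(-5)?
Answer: -3534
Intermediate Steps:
N(c) = -5*c
q(o) = -15 - 5*o² (q(o) = -5*(o*o + 3) = -5*(o² + 3) = -5*(3 + o²) = -15 - 5*o²)
G(p) = -15 + 2*p (G(p) = (p + (-15 - 5*0²)) + p = (p + (-15 - 5*0)) + p = (p + (-15 + 0)) + p = (p - 15) + p = (-15 + p) + p = -15 + 2*p)
(G(-2)*6)*31 = ((-15 + 2*(-2))*6)*31 = ((-15 - 4)*6)*31 = -19*6*31 = -114*31 = -3534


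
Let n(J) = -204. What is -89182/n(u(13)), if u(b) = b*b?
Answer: 2623/6 ≈ 437.17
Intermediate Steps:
u(b) = b**2
-89182/n(u(13)) = -89182/(-204) = -89182*(-1/204) = 2623/6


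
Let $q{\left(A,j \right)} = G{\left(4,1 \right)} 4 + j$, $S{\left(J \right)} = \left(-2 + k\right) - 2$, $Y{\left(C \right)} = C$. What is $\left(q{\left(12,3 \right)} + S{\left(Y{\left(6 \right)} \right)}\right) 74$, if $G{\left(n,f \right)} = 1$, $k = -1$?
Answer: $148$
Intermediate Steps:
$S{\left(J \right)} = -5$ ($S{\left(J \right)} = \left(-2 - 1\right) - 2 = -3 - 2 = -5$)
$q{\left(A,j \right)} = 4 + j$ ($q{\left(A,j \right)} = 1 \cdot 4 + j = 4 + j$)
$\left(q{\left(12,3 \right)} + S{\left(Y{\left(6 \right)} \right)}\right) 74 = \left(\left(4 + 3\right) - 5\right) 74 = \left(7 - 5\right) 74 = 2 \cdot 74 = 148$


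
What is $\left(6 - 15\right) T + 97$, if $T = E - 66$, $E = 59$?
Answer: $160$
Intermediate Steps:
$T = -7$ ($T = 59 - 66 = -7$)
$\left(6 - 15\right) T + 97 = \left(6 - 15\right) \left(-7\right) + 97 = \left(-9\right) \left(-7\right) + 97 = 63 + 97 = 160$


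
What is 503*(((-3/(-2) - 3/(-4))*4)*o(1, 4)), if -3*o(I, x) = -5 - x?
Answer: 13581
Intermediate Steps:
o(I, x) = 5/3 + x/3 (o(I, x) = -(-5 - x)/3 = 5/3 + x/3)
503*(((-3/(-2) - 3/(-4))*4)*o(1, 4)) = 503*(((-3/(-2) - 3/(-4))*4)*(5/3 + (⅓)*4)) = 503*(((-3*(-½) - 3*(-¼))*4)*(5/3 + 4/3)) = 503*(((3/2 + ¾)*4)*3) = 503*(((9/4)*4)*3) = 503*(9*3) = 503*27 = 13581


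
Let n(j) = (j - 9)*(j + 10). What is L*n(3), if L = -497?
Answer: 38766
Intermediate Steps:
n(j) = (-9 + j)*(10 + j)
L*n(3) = -497*(-90 + 3 + 3²) = -497*(-90 + 3 + 9) = -497*(-78) = 38766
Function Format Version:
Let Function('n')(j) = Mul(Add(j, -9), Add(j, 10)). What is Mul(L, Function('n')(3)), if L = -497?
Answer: 38766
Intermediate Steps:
Function('n')(j) = Mul(Add(-9, j), Add(10, j))
Mul(L, Function('n')(3)) = Mul(-497, Add(-90, 3, Pow(3, 2))) = Mul(-497, Add(-90, 3, 9)) = Mul(-497, -78) = 38766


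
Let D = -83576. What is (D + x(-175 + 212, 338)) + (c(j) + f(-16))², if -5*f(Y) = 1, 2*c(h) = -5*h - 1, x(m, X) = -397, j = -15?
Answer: -2065469/25 ≈ -82619.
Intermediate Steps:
c(h) = -½ - 5*h/2 (c(h) = (-5*h - 1)/2 = (-1 - 5*h)/2 = -½ - 5*h/2)
f(Y) = -⅕ (f(Y) = -⅕*1 = -⅕)
(D + x(-175 + 212, 338)) + (c(j) + f(-16))² = (-83576 - 397) + ((-½ - 5/2*(-15)) - ⅕)² = -83973 + ((-½ + 75/2) - ⅕)² = -83973 + (37 - ⅕)² = -83973 + (184/5)² = -83973 + 33856/25 = -2065469/25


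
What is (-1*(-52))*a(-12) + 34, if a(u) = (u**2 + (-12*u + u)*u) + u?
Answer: -75470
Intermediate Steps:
a(u) = u - 10*u**2 (a(u) = (u**2 + (-11*u)*u) + u = (u**2 - 11*u**2) + u = -10*u**2 + u = u - 10*u**2)
(-1*(-52))*a(-12) + 34 = (-1*(-52))*(-12*(1 - 10*(-12))) + 34 = 52*(-12*(1 + 120)) + 34 = 52*(-12*121) + 34 = 52*(-1452) + 34 = -75504 + 34 = -75470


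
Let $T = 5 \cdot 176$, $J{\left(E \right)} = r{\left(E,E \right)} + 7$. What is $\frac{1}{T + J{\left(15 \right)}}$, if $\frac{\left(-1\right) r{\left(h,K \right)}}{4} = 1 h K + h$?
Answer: $- \frac{1}{73} \approx -0.013699$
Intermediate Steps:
$r{\left(h,K \right)} = - 4 h - 4 K h$ ($r{\left(h,K \right)} = - 4 \left(1 h K + h\right) = - 4 \left(h K + h\right) = - 4 \left(K h + h\right) = - 4 \left(h + K h\right) = - 4 h - 4 K h$)
$J{\left(E \right)} = 7 - 4 E \left(1 + E\right)$ ($J{\left(E \right)} = - 4 E \left(1 + E\right) + 7 = 7 - 4 E \left(1 + E\right)$)
$T = 880$
$\frac{1}{T + J{\left(15 \right)}} = \frac{1}{880 + \left(7 - 60 \left(1 + 15\right)\right)} = \frac{1}{880 + \left(7 - 60 \cdot 16\right)} = \frac{1}{880 + \left(7 - 960\right)} = \frac{1}{880 - 953} = \frac{1}{-73} = - \frac{1}{73}$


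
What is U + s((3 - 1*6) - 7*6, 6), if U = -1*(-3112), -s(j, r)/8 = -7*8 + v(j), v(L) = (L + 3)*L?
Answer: -11560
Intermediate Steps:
v(L) = L*(3 + L) (v(L) = (3 + L)*L = L*(3 + L))
s(j, r) = 448 - 8*j*(3 + j) (s(j, r) = -8*(-7*8 + j*(3 + j)) = -8*(-56 + j*(3 + j)) = 448 - 8*j*(3 + j))
U = 3112
U + s((3 - 1*6) - 7*6, 6) = 3112 + (448 - 8*((3 - 1*6) - 7*6)*(3 + ((3 - 1*6) - 7*6))) = 3112 + (448 - 8*((3 - 6) - 42)*(3 + ((3 - 6) - 42))) = 3112 + (448 - 8*(-3 - 42)*(3 + (-3 - 42))) = 3112 + (448 - 8*(-45)*(3 - 45)) = 3112 + (448 - 8*(-45)*(-42)) = 3112 + (448 - 15120) = 3112 - 14672 = -11560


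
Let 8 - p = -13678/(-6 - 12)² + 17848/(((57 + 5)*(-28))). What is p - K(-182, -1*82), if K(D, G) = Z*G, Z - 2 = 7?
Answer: 28070369/35154 ≈ 798.50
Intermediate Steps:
Z = 9 (Z = 2 + 7 = 9)
K(D, G) = 9*G
p = 2126717/35154 (p = 8 - (-13678/(-6 - 12)² + 17848/(((57 + 5)*(-28)))) = 8 - (-13678/((-18)²) + 17848/((62*(-28)))) = 8 - (-13678/324 + 17848/(-1736)) = 8 - (-13678*1/324 + 17848*(-1/1736)) = 8 - (-6839/162 - 2231/217) = 8 - 1*(-1845485/35154) = 8 + 1845485/35154 = 2126717/35154 ≈ 60.497)
p - K(-182, -1*82) = 2126717/35154 - 9*(-1*82) = 2126717/35154 - 9*(-82) = 2126717/35154 - 1*(-738) = 2126717/35154 + 738 = 28070369/35154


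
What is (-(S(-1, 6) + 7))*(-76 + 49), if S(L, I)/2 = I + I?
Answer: 837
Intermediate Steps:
S(L, I) = 4*I (S(L, I) = 2*(I + I) = 2*(2*I) = 4*I)
(-(S(-1, 6) + 7))*(-76 + 49) = (-(4*6 + 7))*(-76 + 49) = -(24 + 7)*(-27) = -1*31*(-27) = -31*(-27) = 837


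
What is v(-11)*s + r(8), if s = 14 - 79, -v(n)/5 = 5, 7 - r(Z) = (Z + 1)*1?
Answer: 1623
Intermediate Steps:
r(Z) = 6 - Z (r(Z) = 7 - (Z + 1) = 7 - (1 + Z) = 7 + (-1 - Z) = 6 - Z)
v(n) = -25 (v(n) = -5*5 = -25)
s = -65
v(-11)*s + r(8) = -25*(-65) + (6 - 1*8) = 1625 + (6 - 8) = 1625 - 2 = 1623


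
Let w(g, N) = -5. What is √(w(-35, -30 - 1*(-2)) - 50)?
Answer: I*√55 ≈ 7.4162*I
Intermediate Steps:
√(w(-35, -30 - 1*(-2)) - 50) = √(-5 - 50) = √(-55) = I*√55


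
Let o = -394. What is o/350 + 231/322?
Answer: -3287/8050 ≈ -0.40832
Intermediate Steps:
o/350 + 231/322 = -394/350 + 231/322 = -394*1/350 + 231*(1/322) = -197/175 + 33/46 = -3287/8050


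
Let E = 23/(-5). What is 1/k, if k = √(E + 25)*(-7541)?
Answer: -√510/769182 ≈ -2.9360e-5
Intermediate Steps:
E = -23/5 (E = 23*(-⅕) = -23/5 ≈ -4.6000)
k = -7541*√510/5 (k = √(-23/5 + 25)*(-7541) = √(102/5)*(-7541) = (√510/5)*(-7541) = -7541*√510/5 ≈ -34060.)
1/k = 1/(-7541*√510/5) = -√510/769182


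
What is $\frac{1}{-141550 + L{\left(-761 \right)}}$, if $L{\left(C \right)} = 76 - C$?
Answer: $- \frac{1}{140713} \approx -7.1067 \cdot 10^{-6}$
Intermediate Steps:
$\frac{1}{-141550 + L{\left(-761 \right)}} = \frac{1}{-141550 + \left(76 - -761\right)} = \frac{1}{-141550 + \left(76 + 761\right)} = \frac{1}{-141550 + 837} = \frac{1}{-140713} = - \frac{1}{140713}$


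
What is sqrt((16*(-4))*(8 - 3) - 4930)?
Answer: 5*I*sqrt(210) ≈ 72.457*I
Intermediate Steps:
sqrt((16*(-4))*(8 - 3) - 4930) = sqrt(-64*5 - 4930) = sqrt(-320 - 4930) = sqrt(-5250) = 5*I*sqrt(210)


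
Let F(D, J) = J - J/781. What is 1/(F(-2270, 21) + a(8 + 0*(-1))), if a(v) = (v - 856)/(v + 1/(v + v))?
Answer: -100749/8483588 ≈ -0.011876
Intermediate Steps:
F(D, J) = 780*J/781 (F(D, J) = J - J/781 = 780*J/781)
a(v) = (-856 + v)/(v + 1/(2*v))
1/(F(-2270, 21) + a(8 + 0*(-1))) = 1/((780/781)*21 + 2*(8 + 0*(-1))*(-856 + (8 + 0*(-1)))/(1 + 2*(8 + 0*(-1))**2)) = 1/(16380/781 + 2*(8 + 0)*(-856 + (8 + 0))/(1 + 2*(8 + 0)**2)) = 1/(16380/781 + 2*8*(-856 + 8)/(1 + 2*8**2)) = 1/(16380/781 + 2*8*(-848)/(1 + 2*64)) = 1/(16380/781 + 2*8*(-848)/(1 + 128)) = 1/(16380/781 + 2*8*(-848)/129) = 1/(16380/781 + 2*8*(1/129)*(-848)) = 1/(16380/781 - 13568/129) = 1/(-8483588/100749) = -100749/8483588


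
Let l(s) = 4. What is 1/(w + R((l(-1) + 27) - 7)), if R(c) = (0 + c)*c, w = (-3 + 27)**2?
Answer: 1/1152 ≈ 0.00086806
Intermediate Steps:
w = 576 (w = 24**2 = 576)
R(c) = c**2 (R(c) = c*c = c**2)
1/(w + R((l(-1) + 27) - 7)) = 1/(576 + ((4 + 27) - 7)**2) = 1/(576 + (31 - 7)**2) = 1/(576 + 24**2) = 1/(576 + 576) = 1/1152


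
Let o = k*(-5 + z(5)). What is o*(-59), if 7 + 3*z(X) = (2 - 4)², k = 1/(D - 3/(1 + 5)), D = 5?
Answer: 236/3 ≈ 78.667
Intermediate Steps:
k = 2/9 (k = 1/(5 - 3/(1 + 5)) = 1/(5 - 3/6) = 1/(5 - 3*⅙) = 1/(5 - ½) = 1/(9/2) = 2/9 ≈ 0.22222)
z(X) = -1 (z(X) = -7/3 + (2 - 4)²/3 = -7/3 + (⅓)*(-2)² = -7/3 + (⅓)*4 = -7/3 + 4/3 = -1)
o = -4/3 (o = 2*(-5 - 1)/9 = (2/9)*(-6) = -4/3 ≈ -1.3333)
o*(-59) = -4/3*(-59) = 236/3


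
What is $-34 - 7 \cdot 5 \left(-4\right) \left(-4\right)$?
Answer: $-594$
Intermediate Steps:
$-34 - 7 \cdot 5 \left(-4\right) \left(-4\right) = -34 - 7 \left(\left(-20\right) \left(-4\right)\right) = -34 - 560 = -594$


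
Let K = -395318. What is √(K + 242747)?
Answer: I*√152571 ≈ 390.6*I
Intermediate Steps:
√(K + 242747) = √(-395318 + 242747) = √(-152571) = I*√152571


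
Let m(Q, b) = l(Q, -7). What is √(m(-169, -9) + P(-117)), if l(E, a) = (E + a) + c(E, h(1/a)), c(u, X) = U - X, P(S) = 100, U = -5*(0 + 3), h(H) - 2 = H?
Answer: 5*I*√182/7 ≈ 9.6362*I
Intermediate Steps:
h(H) = 2 + H
U = -15 (U = -5*3 = -15)
c(u, X) = -15 - X
l(E, a) = -17 + E + a - 1/a (l(E, a) = (E + a) + (-15 - (2 + 1/a)) = (E + a) + (-15 + (-2 - 1/a)) = (E + a) + (-17 - 1/a) = -17 + E + a - 1/a)
m(Q, b) = -167/7 + Q (m(Q, b) = -17 + Q - 7 - 1/(-7) = -17 + Q - 7 - 1*(-⅐) = -17 + Q - 7 + ⅐ = -167/7 + Q)
√(m(-169, -9) + P(-117)) = √((-167/7 - 169) + 100) = √(-1350/7 + 100) = √(-650/7) = 5*I*√182/7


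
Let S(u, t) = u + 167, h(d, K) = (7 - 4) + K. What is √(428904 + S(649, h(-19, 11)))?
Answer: 2*√107430 ≈ 655.53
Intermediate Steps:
h(d, K) = 3 + K
S(u, t) = 167 + u
√(428904 + S(649, h(-19, 11))) = √(428904 + (167 + 649)) = √(428904 + 816) = √429720 = 2*√107430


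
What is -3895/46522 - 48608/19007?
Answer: -2335373641/884243654 ≈ -2.6411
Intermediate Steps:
-3895/46522 - 48608/19007 = -2335373641/884243654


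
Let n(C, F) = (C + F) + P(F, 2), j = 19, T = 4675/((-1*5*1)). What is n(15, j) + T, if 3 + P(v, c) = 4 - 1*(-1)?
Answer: -899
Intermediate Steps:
P(v, c) = 2 (P(v, c) = -3 + (4 - 1*(-1)) = -3 + (4 + 1) = -3 + 5 = 2)
T = -935 (T = 4675/((-5*1)) = 4675/(-5) = 4675*(-⅕) = -935)
n(C, F) = 2 + C + F (n(C, F) = (C + F) + 2 = 2 + C + F)
n(15, j) + T = (2 + 15 + 19) - 935 = 36 - 935 = -899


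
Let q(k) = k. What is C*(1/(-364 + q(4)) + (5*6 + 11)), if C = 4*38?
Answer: 280421/45 ≈ 6231.6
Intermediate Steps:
C = 152
C*(1/(-364 + q(4)) + (5*6 + 11)) = 152*(1/(-364 + 4) + (5*6 + 11)) = 152*(1/(-360) + (30 + 11)) = 152*(-1/360 + 41) = 152*(14759/360) = 280421/45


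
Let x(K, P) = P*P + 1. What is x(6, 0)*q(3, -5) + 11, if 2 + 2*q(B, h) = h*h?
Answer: 45/2 ≈ 22.500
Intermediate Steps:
q(B, h) = -1 + h²/2 (q(B, h) = -1 + (h*h)/2 = -1 + h²/2)
x(K, P) = 1 + P² (x(K, P) = P² + 1 = 1 + P²)
x(6, 0)*q(3, -5) + 11 = (1 + 0²)*(-1 + (½)*(-5)²) + 11 = (1 + 0)*(-1 + (½)*25) + 11 = 1*(-1 + 25/2) + 11 = 1*(23/2) + 11 = 23/2 + 11 = 45/2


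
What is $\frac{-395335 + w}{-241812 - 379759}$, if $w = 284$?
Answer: $\frac{395051}{621571} \approx 0.63557$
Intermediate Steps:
$\frac{-395335 + w}{-241812 - 379759} = \frac{-395335 + 284}{-241812 - 379759} = - \frac{395051}{-621571} = \left(-395051\right) \left(- \frac{1}{621571}\right) = \frac{395051}{621571}$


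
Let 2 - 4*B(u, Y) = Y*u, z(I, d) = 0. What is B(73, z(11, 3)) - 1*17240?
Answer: -34479/2 ≈ -17240.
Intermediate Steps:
B(u, Y) = ½ - Y*u/4
B(73, z(11, 3)) - 1*17240 = (½ - ¼*0*73) - 1*17240 = (½ + 0) - 17240 = ½ - 17240 = -34479/2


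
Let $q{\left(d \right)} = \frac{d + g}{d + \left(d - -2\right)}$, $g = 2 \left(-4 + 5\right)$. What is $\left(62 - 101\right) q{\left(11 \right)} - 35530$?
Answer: $- \frac{284409}{8} \approx -35551.0$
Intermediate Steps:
$g = 2$ ($g = 2 \cdot 1 = 2$)
$q{\left(d \right)} = \frac{2 + d}{2 + 2 d}$ ($q{\left(d \right)} = \frac{d + 2}{d + \left(d - -2\right)} = \frac{2 + d}{d + \left(d + 2\right)} = \frac{2 + d}{d + \left(2 + d\right)} = \frac{2 + d}{2 + 2 d}$)
$\left(62 - 101\right) q{\left(11 \right)} - 35530 = \left(62 - 101\right) \frac{2 + 11}{2 \left(1 + 11\right)} - 35530 = - 39 \cdot \frac{1}{2} \cdot \frac{1}{12} \cdot 13 - 35530 = \left(-39\right) \frac{13}{24} - 35530 = - \frac{169}{8} - 35530 = - \frac{284409}{8}$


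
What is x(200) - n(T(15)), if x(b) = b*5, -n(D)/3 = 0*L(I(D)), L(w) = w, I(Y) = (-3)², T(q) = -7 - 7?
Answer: 1000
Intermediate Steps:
T(q) = -14
I(Y) = 9
n(D) = 0 (n(D) = -0*9 = -3*0 = 0)
x(b) = 5*b
x(200) - n(T(15)) = 5*200 - 1*0 = 1000 + 0 = 1000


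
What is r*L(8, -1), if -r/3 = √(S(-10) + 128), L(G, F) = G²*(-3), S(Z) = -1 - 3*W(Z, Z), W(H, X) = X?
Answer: 576*√157 ≈ 7217.3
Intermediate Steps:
S(Z) = -1 - 3*Z
L(G, F) = -3*G²
r = -3*√157 (r = -3*√((-1 - 3*(-10)) + 128) = -3*√((-1 + 30) + 128) = -3*√(29 + 128) = -3*√157 ≈ -37.590)
r*L(8, -1) = (-3*√157)*(-3*8²) = (-3*√157)*(-3*64) = -3*√157*(-192) = 576*√157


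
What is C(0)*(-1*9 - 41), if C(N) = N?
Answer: 0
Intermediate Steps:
C(0)*(-1*9 - 41) = 0*(-1*9 - 41) = 0*(-9 - 41) = 0*(-50) = 0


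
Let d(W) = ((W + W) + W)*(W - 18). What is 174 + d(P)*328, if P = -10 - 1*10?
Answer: 748014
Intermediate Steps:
P = -20 (P = -10 - 10 = -20)
d(W) = 3*W*(-18 + W) (d(W) = (2*W + W)*(-18 + W) = (3*W)*(-18 + W) = 3*W*(-18 + W))
174 + d(P)*328 = 174 + (3*(-20)*(-18 - 20))*328 = 174 + (3*(-20)*(-38))*328 = 174 + 2280*328 = 174 + 747840 = 748014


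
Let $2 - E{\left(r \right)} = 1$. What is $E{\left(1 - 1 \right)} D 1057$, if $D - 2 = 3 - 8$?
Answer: $-3171$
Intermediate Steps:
$D = -3$ ($D = 2 + \left(3 - 8\right) = 2 - 5 = -3$)
$E{\left(r \right)} = 1$ ($E{\left(r \right)} = 2 - 1 = 1$)
$E{\left(1 - 1 \right)} D 1057 = 1 \left(-3\right) 1057 = \left(-3\right) 1057 = -3171$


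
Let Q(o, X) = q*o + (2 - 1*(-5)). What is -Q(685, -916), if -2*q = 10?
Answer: 3418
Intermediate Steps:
q = -5 (q = -½*10 = -5)
Q(o, X) = 7 - 5*o (Q(o, X) = -5*o + (2 - 1*(-5)) = -5*o + (2 + 5) = -5*o + 7 = 7 - 5*o)
-Q(685, -916) = -(7 - 5*685) = -(7 - 3425) = -1*(-3418) = 3418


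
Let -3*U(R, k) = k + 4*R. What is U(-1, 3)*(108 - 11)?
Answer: 97/3 ≈ 32.333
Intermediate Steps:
U(R, k) = -4*R/3 - k/3 (U(R, k) = -(k + 4*R)/3 = -4*R/3 - k/3)
U(-1, 3)*(108 - 11) = (-4/3*(-1) - 1/3*3)*(108 - 11) = (4/3 - 1)*97 = (1/3)*97 = 97/3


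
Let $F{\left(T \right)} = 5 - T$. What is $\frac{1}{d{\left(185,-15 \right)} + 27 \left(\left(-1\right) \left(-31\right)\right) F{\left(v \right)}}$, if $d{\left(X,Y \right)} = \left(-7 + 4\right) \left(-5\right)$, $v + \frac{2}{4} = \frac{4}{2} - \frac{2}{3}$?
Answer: $\frac{2}{7005} \approx 0.00028551$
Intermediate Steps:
$v = \frac{5}{6}$ ($v = - \frac{1}{2} + \left(\frac{4}{2} - \frac{2}{3}\right) = - \frac{1}{2} + \left(4 \cdot \frac{1}{2} - \frac{2}{3}\right) = - \frac{1}{2} + \left(2 - \frac{2}{3}\right) = - \frac{1}{2} + \frac{4}{3} = \frac{5}{6} \approx 0.83333$)
$d{\left(X,Y \right)} = 15$ ($d{\left(X,Y \right)} = \left(-3\right) \left(-5\right) = 15$)
$\frac{1}{d{\left(185,-15 \right)} + 27 \left(\left(-1\right) \left(-31\right)\right) F{\left(v \right)}} = \frac{1}{15 + 27 \left(\left(-1\right) \left(-31\right)\right) \left(5 - \frac{5}{6}\right)} = \frac{1}{15 + 27 \cdot 31 \left(5 - \frac{5}{6}\right)} = \frac{1}{15 + 837 \cdot \frac{25}{6}} = \frac{1}{15 + \frac{6975}{2}} = \frac{1}{\frac{7005}{2}} = \frac{2}{7005}$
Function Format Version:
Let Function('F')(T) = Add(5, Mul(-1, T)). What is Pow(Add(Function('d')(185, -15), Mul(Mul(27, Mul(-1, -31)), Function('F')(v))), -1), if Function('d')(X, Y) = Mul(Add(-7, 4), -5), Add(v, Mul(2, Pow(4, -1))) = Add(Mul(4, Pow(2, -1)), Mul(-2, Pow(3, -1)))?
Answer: Rational(2, 7005) ≈ 0.00028551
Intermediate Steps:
v = Rational(5, 6) (v = Add(Rational(-1, 2), Add(Mul(4, Pow(2, -1)), Mul(-2, Pow(3, -1)))) = Add(Rational(-1, 2), Add(Mul(4, Rational(1, 2)), Mul(-2, Rational(1, 3)))) = Add(Rational(-1, 2), Add(2, Rational(-2, 3))) = Add(Rational(-1, 2), Rational(4, 3)) = Rational(5, 6) ≈ 0.83333)
Function('d')(X, Y) = 15 (Function('d')(X, Y) = Mul(-3, -5) = 15)
Pow(Add(Function('d')(185, -15), Mul(Mul(27, Mul(-1, -31)), Function('F')(v))), -1) = Pow(Add(15, Mul(Mul(27, Mul(-1, -31)), Add(5, Mul(-1, Rational(5, 6))))), -1) = Pow(Add(15, Mul(Mul(27, 31), Add(5, Rational(-5, 6)))), -1) = Pow(Add(15, Mul(837, Rational(25, 6))), -1) = Pow(Add(15, Rational(6975, 2)), -1) = Pow(Rational(7005, 2), -1) = Rational(2, 7005)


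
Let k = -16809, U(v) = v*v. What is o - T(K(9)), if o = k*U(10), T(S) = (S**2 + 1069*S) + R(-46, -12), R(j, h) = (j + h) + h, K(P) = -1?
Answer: -1679762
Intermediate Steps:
U(v) = v**2
R(j, h) = j + 2*h (R(j, h) = (h + j) + h = j + 2*h)
T(S) = -70 + S**2 + 1069*S (T(S) = (S**2 + 1069*S) + (-46 + 2*(-12)) = (S**2 + 1069*S) + (-46 - 24) = (S**2 + 1069*S) - 70 = -70 + S**2 + 1069*S)
o = -1680900 (o = -16809*10**2 = -16809*100 = -1680900)
o - T(K(9)) = -1680900 - (-70 + (-1)**2 + 1069*(-1)) = -1680900 - (-70 + 1 - 1069) = -1680900 - 1*(-1138) = -1680900 + 1138 = -1679762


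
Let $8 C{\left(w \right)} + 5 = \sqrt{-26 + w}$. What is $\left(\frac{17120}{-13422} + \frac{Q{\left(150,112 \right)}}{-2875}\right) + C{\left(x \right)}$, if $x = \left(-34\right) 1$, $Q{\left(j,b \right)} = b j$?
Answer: $- \frac{47812361}{6174120} + \frac{i \sqrt{15}}{4} \approx -7.744 + 0.96825 i$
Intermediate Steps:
$x = -34$
$C{\left(w \right)} = - \frac{5}{8} + \frac{\sqrt{-26 + w}}{8}$
$\left(\frac{17120}{-13422} + \frac{Q{\left(150,112 \right)}}{-2875}\right) + C{\left(x \right)} = \left(\frac{17120}{-13422} + \frac{112 \cdot 150}{-2875}\right) - \left(\frac{5}{8} - \frac{\sqrt{-26 - 34}}{8}\right) = \left(17120 \left(- \frac{1}{13422}\right) + 16800 \left(- \frac{1}{2875}\right)\right) - \left(\frac{5}{8} - \frac{\sqrt{-60}}{8}\right) = \left(- \frac{8560}{6711} - \frac{672}{115}\right) - \left(\frac{5}{8} - \frac{2 i \sqrt{15}}{8}\right) = - \frac{5494192}{771765} - \left(\frac{5}{8} - \frac{i \sqrt{15}}{4}\right) = - \frac{47812361}{6174120} + \frac{i \sqrt{15}}{4}$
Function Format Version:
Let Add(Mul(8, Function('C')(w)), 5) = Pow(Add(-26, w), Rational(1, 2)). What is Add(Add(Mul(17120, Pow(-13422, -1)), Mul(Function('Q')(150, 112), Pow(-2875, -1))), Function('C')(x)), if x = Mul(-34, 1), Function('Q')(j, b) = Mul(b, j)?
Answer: Add(Rational(-47812361, 6174120), Mul(Rational(1, 4), I, Pow(15, Rational(1, 2)))) ≈ Add(-7.7440, Mul(0.96825, I))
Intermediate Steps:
x = -34
Function('C')(w) = Add(Rational(-5, 8), Mul(Rational(1, 8), Pow(Add(-26, w), Rational(1, 2))))
Add(Add(Mul(17120, Pow(-13422, -1)), Mul(Function('Q')(150, 112), Pow(-2875, -1))), Function('C')(x)) = Add(Add(Mul(17120, Pow(-13422, -1)), Mul(Mul(112, 150), Pow(-2875, -1))), Add(Rational(-5, 8), Mul(Rational(1, 8), Pow(Add(-26, -34), Rational(1, 2))))) = Add(Add(Mul(17120, Rational(-1, 13422)), Mul(16800, Rational(-1, 2875))), Add(Rational(-5, 8), Mul(Rational(1, 8), Pow(-60, Rational(1, 2))))) = Add(Add(Rational(-8560, 6711), Rational(-672, 115)), Add(Rational(-5, 8), Mul(Rational(1, 8), Mul(2, I, Pow(15, Rational(1, 2)))))) = Add(Rational(-5494192, 771765), Add(Rational(-5, 8), Mul(Rational(1, 4), I, Pow(15, Rational(1, 2))))) = Add(Rational(-47812361, 6174120), Mul(Rational(1, 4), I, Pow(15, Rational(1, 2))))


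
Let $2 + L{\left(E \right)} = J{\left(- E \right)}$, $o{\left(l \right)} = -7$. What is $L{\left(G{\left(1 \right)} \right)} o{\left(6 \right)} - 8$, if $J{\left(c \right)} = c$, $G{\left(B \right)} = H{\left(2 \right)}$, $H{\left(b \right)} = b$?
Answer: $20$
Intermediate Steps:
$G{\left(B \right)} = 2$
$L{\left(E \right)} = -2 - E$
$L{\left(G{\left(1 \right)} \right)} o{\left(6 \right)} - 8 = \left(-2 - 2\right) \left(-7\right) - 8 = \left(-4\right) \left(-7\right) - 8 = 28 - 8 = 20$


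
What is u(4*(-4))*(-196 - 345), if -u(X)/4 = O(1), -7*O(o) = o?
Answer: -2164/7 ≈ -309.14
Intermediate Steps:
O(o) = -o/7
u(X) = 4/7 (u(X) = -(-4)/7 = -4*(-1/7) = 4/7)
u(4*(-4))*(-196 - 345) = 4*(-196 - 345)/7 = (4/7)*(-541) = -2164/7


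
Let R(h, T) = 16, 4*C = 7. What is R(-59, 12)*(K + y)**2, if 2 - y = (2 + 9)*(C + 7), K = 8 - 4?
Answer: 130321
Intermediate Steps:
C = 7/4 (C = (1/4)*7 = 7/4 ≈ 1.7500)
K = 4
y = -377/4 (y = 2 - (2 + 9)*(7/4 + 7) = 2 - 11*35/4 = 2 - 1*385/4 = 2 - 385/4 = -377/4 ≈ -94.250)
R(-59, 12)*(K + y)**2 = 16*(4 - 377/4)**2 = 16*(-361/4)**2 = 16*(130321/16) = 130321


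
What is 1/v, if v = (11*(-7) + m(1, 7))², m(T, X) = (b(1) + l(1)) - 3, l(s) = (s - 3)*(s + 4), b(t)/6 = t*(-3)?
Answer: 1/11664 ≈ 8.5734e-5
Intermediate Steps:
b(t) = -18*t (b(t) = 6*(t*(-3)) = 6*(-3*t) = -18*t)
l(s) = (-3 + s)*(4 + s)
m(T, X) = -31 (m(T, X) = (-18*1 + (-12 + 1 + 1²)) - 3 = (-18 + (-12 + 1 + 1)) - 3 = (-18 - 10) - 3 = -28 - 3 = -31)
v = 11664 (v = (11*(-7) - 31)² = (-77 - 31)² = (-108)² = 11664)
1/v = 1/11664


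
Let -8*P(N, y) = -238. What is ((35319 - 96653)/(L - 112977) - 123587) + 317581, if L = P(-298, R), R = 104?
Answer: 6741892354/34753 ≈ 1.9399e+5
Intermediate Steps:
P(N, y) = 119/4 (P(N, y) = -1/8*(-238) = 119/4)
L = 119/4 ≈ 29.750
((35319 - 96653)/(L - 112977) - 123587) + 317581 = ((35319 - 96653)/(119/4 - 112977) - 123587) + 317581 = (-61334/(-451789/4) - 123587) + 317581 = (-61334*(-4/451789) - 123587) + 317581 = (18872/34753 - 123587) + 317581 = -4295000139/34753 + 317581 = 6741892354/34753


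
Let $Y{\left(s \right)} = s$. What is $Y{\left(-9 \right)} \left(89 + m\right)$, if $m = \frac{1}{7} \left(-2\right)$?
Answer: $- \frac{5589}{7} \approx -798.43$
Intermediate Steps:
$m = - \frac{2}{7}$ ($m = \frac{1}{7} \left(-2\right) = - \frac{2}{7} \approx -0.28571$)
$Y{\left(-9 \right)} \left(89 + m\right) = - 9 \left(89 - \frac{2}{7}\right) = \left(-9\right) \frac{621}{7} = - \frac{5589}{7}$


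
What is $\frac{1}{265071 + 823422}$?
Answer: $\frac{1}{1088493} \approx 9.187 \cdot 10^{-7}$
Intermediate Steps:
$\frac{1}{265071 + 823422} = \frac{1}{1088493}$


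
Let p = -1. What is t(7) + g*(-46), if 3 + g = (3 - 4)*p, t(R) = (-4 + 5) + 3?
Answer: 96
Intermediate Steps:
t(R) = 4 (t(R) = 1 + 3 = 4)
g = -2 (g = -3 + (3 - 4)*(-1) = -3 - 1*(-1) = -3 + 1 = -2)
t(7) + g*(-46) = 4 - 2*(-46) = 4 + 92 = 96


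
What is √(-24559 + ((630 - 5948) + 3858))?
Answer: 21*I*√59 ≈ 161.3*I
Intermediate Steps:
√(-24559 + ((630 - 5948) + 3858)) = √(-24559 + (-5318 + 3858)) = √(-24559 - 1460) = √(-26019) = 21*I*√59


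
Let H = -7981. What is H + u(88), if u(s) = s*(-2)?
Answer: -8157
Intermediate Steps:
u(s) = -2*s
H + u(88) = -7981 - 2*88 = -7981 - 176 = -8157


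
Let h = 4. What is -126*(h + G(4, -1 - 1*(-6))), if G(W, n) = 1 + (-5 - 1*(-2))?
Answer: -252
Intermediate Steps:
G(W, n) = -2 (G(W, n) = 1 + (-5 + 2) = 1 - 3 = -2)
-126*(h + G(4, -1 - 1*(-6))) = -126*(4 - 2) = -126*2 = -252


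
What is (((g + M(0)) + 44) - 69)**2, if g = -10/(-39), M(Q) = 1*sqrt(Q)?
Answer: 931225/1521 ≈ 612.25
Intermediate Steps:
M(Q) = sqrt(Q)
g = 10/39 (g = -10*(-1/39) = 10/39 ≈ 0.25641)
(((g + M(0)) + 44) - 69)**2 = (((10/39 + sqrt(0)) + 44) - 69)**2 = (((10/39 + 0) + 44) - 69)**2 = ((10/39 + 44) - 69)**2 = (1726/39 - 69)**2 = (-965/39)**2 = 931225/1521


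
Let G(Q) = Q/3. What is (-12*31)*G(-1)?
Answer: 124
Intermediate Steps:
G(Q) = Q/3 (G(Q) = Q*(1/3) = Q/3)
(-12*31)*G(-1) = (-12*31)*((1/3)*(-1)) = -372*(-1/3) = 124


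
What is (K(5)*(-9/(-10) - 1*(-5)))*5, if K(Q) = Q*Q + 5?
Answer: 885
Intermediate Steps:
K(Q) = 5 + Q² (K(Q) = Q² + 5 = 5 + Q²)
(K(5)*(-9/(-10) - 1*(-5)))*5 = ((5 + 5²)*(-9/(-10) - 1*(-5)))*5 = ((5 + 25)*(-9*(-⅒) + 5))*5 = (30*(9/10 + 5))*5 = (30*(59/10))*5 = 177*5 = 885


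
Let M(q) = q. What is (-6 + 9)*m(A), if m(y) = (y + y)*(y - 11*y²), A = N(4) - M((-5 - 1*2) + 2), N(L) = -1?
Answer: -4128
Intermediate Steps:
A = 4 (A = -1 - ((-5 - 1*2) + 2) = -1 - ((-5 - 2) + 2) = -1 - (-7 + 2) = -1 - 1*(-5) = -1 + 5 = 4)
m(y) = 2*y*(y - 11*y²) (m(y) = (2*y)*(y - 11*y²) = 2*y*(y - 11*y²))
(-6 + 9)*m(A) = (-6 + 9)*(4²*(2 - 22*4)) = 3*(16*(2 - 88)) = 3*(16*(-86)) = 3*(-1376) = -4128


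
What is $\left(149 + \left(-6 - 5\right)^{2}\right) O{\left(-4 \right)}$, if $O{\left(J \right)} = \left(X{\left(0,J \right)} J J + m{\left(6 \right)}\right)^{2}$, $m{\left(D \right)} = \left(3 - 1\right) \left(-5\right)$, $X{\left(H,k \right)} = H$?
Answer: $27000$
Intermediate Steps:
$m{\left(D \right)} = -10$ ($m{\left(D \right)} = 2 \left(-5\right) = -10$)
$O{\left(J \right)} = 100$ ($O{\left(J \right)} = \left(0 J J - 10\right)^{2} = \left(0 J - 10\right)^{2} = \left(0 - 10\right)^{2} = \left(-10\right)^{2} = 100$)
$\left(149 + \left(-6 - 5\right)^{2}\right) O{\left(-4 \right)} = \left(149 + \left(-6 - 5\right)^{2}\right) 100 = \left(149 + \left(-11\right)^{2}\right) 100 = \left(149 + 121\right) 100 = 270 \cdot 100 = 27000$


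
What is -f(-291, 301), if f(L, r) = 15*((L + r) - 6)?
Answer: -60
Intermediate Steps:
f(L, r) = -90 + 15*L + 15*r (f(L, r) = 15*(-6 + L + r) = -90 + 15*L + 15*r)
-f(-291, 301) = -(-90 + 15*(-291) + 15*301) = -(-90 - 4365 + 4515) = -1*60 = -60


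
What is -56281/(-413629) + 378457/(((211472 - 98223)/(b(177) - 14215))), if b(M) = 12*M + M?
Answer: -1865020603690073/46843070621 ≈ -39814.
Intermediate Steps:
b(M) = 13*M
-56281/(-413629) + 378457/(((211472 - 98223)/(b(177) - 14215))) = -56281/(-413629) + 378457/(((211472 - 98223)/(13*177 - 14215))) = -56281*(-1/413629) + 378457/((113249/(2301 - 14215))) = 56281/413629 + 378457/((113249/(-11914))) = 56281/413629 + 378457/((113249*(-1/11914))) = 56281/413629 + 378457/(-113249/11914) = 56281/413629 + 378457*(-11914/113249) = 56281/413629 - 4508936698/113249 = -1865020603690073/46843070621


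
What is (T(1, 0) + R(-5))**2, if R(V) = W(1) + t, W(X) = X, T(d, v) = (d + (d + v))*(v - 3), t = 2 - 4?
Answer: 49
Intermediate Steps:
t = -2
T(d, v) = (-3 + v)*(v + 2*d) (T(d, v) = (v + 2*d)*(-3 + v) = (-3 + v)*(v + 2*d))
R(V) = -1 (R(V) = 1 - 2 = -1)
(T(1, 0) + R(-5))**2 = ((0**2 - 6*1 - 3*0 + 2*1*0) - 1)**2 = ((0 - 6 + 0 + 0) - 1)**2 = (-6 - 1)**2 = (-7)**2 = 49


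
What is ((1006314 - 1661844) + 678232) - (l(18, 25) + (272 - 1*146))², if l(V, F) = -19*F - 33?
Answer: -123222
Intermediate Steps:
l(V, F) = -33 - 19*F
((1006314 - 1661844) + 678232) - (l(18, 25) + (272 - 1*146))² = ((1006314 - 1661844) + 678232) - ((-33 - 19*25) + (272 - 1*146))² = (-655530 + 678232) - ((-33 - 475) + (272 - 146))² = 22702 - (-508 + 126)² = 22702 - 1*(-382)² = 22702 - 1*145924 = 22702 - 145924 = -123222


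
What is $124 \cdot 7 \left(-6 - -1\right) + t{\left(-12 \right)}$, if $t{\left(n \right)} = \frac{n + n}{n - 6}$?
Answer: $- \frac{13016}{3} \approx -4338.7$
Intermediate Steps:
$t{\left(n \right)} = \frac{2 n}{-6 + n}$
$124 \cdot 7 \left(-6 - -1\right) + t{\left(-12 \right)} = 124 \cdot 7 \left(-6 - -1\right) + 2 \left(-12\right) \frac{1}{-6 - 12} = 124 \cdot 7 \left(-6 + \left(-4 + 5\right)\right) + 2 \left(-12\right) \frac{1}{-18} = 124 \cdot 7 \left(-6 + 1\right) + 2 \left(-12\right) \left(- \frac{1}{18}\right) = 124 \cdot 7 \left(-5\right) + \frac{4}{3} = 124 \left(-35\right) + \frac{4}{3} = -4340 + \frac{4}{3} = - \frac{13016}{3}$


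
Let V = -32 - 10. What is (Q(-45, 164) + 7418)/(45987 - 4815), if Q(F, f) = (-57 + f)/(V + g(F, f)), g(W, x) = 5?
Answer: 91453/507788 ≈ 0.18010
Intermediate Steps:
V = -42
Q(F, f) = 57/37 - f/37 (Q(F, f) = (-57 + f)/(-42 + 5) = (-57 + f)/(-37) = (-57 + f)*(-1/37) = 57/37 - f/37)
(Q(-45, 164) + 7418)/(45987 - 4815) = ((57/37 - 1/37*164) + 7418)/(45987 - 4815) = ((57/37 - 164/37) + 7418)/41172 = (-107/37 + 7418)*(1/41172) = (274359/37)*(1/41172) = 91453/507788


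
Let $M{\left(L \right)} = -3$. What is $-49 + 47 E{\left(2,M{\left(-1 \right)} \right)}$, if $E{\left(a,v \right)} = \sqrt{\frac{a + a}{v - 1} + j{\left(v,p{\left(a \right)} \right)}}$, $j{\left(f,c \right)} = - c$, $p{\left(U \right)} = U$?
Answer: $-49 + 47 i \sqrt{3} \approx -49.0 + 81.406 i$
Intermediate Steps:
$E{\left(a,v \right)} = \sqrt{- a + \frac{2 a}{-1 + v}}$ ($E{\left(a,v \right)} = \sqrt{\frac{a + a}{v - 1} - a} = \sqrt{\frac{2 a}{-1 + v} - a} = \sqrt{- a + \frac{2 a}{-1 + v}}$)
$-49 + 47 E{\left(2,M{\left(-1 \right)} \right)} = -49 + 47 \sqrt{\frac{2 \left(3 - -3\right)}{-1 - 3}} = -49 + 47 \sqrt{\frac{2 \left(3 + 3\right)}{-4}} = -49 + 47 \sqrt{2 \left(- \frac{1}{4}\right) 6} = -49 + 47 \sqrt{-3} = -49 + 47 i \sqrt{3}$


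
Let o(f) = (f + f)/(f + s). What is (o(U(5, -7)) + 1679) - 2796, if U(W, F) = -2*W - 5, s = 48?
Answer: -12297/11 ≈ -1117.9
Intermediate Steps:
U(W, F) = -5 - 2*W
o(f) = 2*f/(48 + f) (o(f) = (f + f)/(f + 48) = (2*f)/(48 + f) = 2*f/(48 + f))
(o(U(5, -7)) + 1679) - 2796 = (2*(-5 - 2*5)/(48 + (-5 - 2*5)) + 1679) - 2796 = (2*(-5 - 10)/(48 + (-5 - 10)) + 1679) - 2796 = (2*(-15)/(48 - 15) + 1679) - 2796 = (2*(-15)/33 + 1679) - 2796 = (2*(-15)*(1/33) + 1679) - 2796 = (-10/11 + 1679) - 2796 = 18459/11 - 2796 = -12297/11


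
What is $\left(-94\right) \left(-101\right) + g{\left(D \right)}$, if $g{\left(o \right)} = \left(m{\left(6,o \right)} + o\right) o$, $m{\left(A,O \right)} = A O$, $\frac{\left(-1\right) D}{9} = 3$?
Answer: $14597$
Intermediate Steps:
$D = -27$ ($D = \left(-9\right) 3 = -27$)
$g{\left(o \right)} = 7 o^{2}$ ($g{\left(o \right)} = \left(6 o + o\right) o = 7 o o = 7 o^{2}$)
$\left(-94\right) \left(-101\right) + g{\left(D \right)} = \left(-94\right) \left(-101\right) + 7 \left(-27\right)^{2} = 9494 + 7 \cdot 729 = 9494 + 5103 = 14597$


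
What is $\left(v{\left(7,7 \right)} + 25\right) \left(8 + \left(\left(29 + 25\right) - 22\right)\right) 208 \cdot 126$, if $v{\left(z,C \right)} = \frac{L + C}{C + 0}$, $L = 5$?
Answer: $28005120$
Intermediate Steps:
$v{\left(z,C \right)} = \frac{5 + C}{C}$ ($v{\left(z,C \right)} = \frac{5 + C}{C + 0} = \frac{5 + C}{C}$)
$\left(v{\left(7,7 \right)} + 25\right) \left(8 + \left(\left(29 + 25\right) - 22\right)\right) 208 \cdot 126 = \left(\frac{5 + 7}{7} + 25\right) \left(8 + \left(\left(29 + 25\right) - 22\right)\right) 208 \cdot 126 = \left(\frac{1}{7} \cdot 12 + 25\right) \left(8 + \left(54 - 22\right)\right) 208 \cdot 126 = \left(\frac{12}{7} + 25\right) \left(8 + 32\right) 208 \cdot 126 = \frac{187}{7} \cdot 40 \cdot 208 \cdot 126 = \frac{7480}{7} \cdot 208 \cdot 126 = \frac{1555840}{7} \cdot 126 = 28005120$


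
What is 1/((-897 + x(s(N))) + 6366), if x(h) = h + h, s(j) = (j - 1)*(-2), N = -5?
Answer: 1/5493 ≈ 0.00018205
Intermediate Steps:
s(j) = 2 - 2*j (s(j) = (-1 + j)*(-2) = 2 - 2*j)
x(h) = 2*h
1/((-897 + x(s(N))) + 6366) = 1/((-897 + 2*(2 - 2*(-5))) + 6366) = 1/((-897 + 2*(2 + 10)) + 6366) = 1/((-897 + 2*12) + 6366) = 1/((-897 + 24) + 6366) = 1/(-873 + 6366) = 1/5493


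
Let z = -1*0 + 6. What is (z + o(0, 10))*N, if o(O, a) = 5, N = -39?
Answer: -429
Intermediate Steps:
z = 6 (z = 0 + 6 = 6)
(z + o(0, 10))*N = (6 + 5)*(-39) = 11*(-39) = -429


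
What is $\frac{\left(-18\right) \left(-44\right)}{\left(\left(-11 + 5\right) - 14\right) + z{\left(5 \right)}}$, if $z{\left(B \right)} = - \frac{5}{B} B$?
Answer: $- \frac{792}{25} \approx -31.68$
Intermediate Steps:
$z{\left(B \right)} = -5$
$\frac{\left(-18\right) \left(-44\right)}{\left(\left(-11 + 5\right) - 14\right) + z{\left(5 \right)}} = \frac{\left(-18\right) \left(-44\right)}{\left(\left(-11 + 5\right) - 14\right) - 5} = \frac{792}{\left(-6 - 14\right) - 5} = \frac{792}{-20 - 5} = \frac{792}{-25} = 792 \left(- \frac{1}{25}\right) = - \frac{792}{25}$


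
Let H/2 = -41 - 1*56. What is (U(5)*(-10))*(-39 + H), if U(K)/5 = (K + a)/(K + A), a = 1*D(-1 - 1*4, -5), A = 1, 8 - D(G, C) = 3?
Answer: 58250/3 ≈ 19417.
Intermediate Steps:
D(G, C) = 5 (D(G, C) = 8 - 1*3 = 8 - 3 = 5)
H = -194 (H = 2*(-41 - 1*56) = 2*(-41 - 56) = 2*(-97) = -194)
a = 5 (a = 1*5 = 5)
U(K) = 5*(5 + K)/(1 + K) (U(K) = 5*((K + 5)/(K + 1)) = 5*((5 + K)/(1 + K)) = 5*(5 + K)/(1 + K))
(U(5)*(-10))*(-39 + H) = ((5*(5 + 5)/(1 + 5))*(-10))*(-39 - 194) = ((5*10/6)*(-10))*(-233) = ((5*(⅙)*10)*(-10))*(-233) = ((25/3)*(-10))*(-233) = -250/3*(-233) = 58250/3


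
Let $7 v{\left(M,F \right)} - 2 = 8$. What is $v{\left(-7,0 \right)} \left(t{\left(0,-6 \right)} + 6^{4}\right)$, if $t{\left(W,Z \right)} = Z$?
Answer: $\frac{12900}{7} \approx 1842.9$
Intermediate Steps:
$v{\left(M,F \right)} = \frac{10}{7}$ ($v{\left(M,F \right)} = \frac{2}{7} + \frac{1}{7} \cdot 8 = \frac{2}{7} + \frac{8}{7} = \frac{10}{7}$)
$v{\left(-7,0 \right)} \left(t{\left(0,-6 \right)} + 6^{4}\right) = \frac{10 \left(-6 + 6^{4}\right)}{7} = \frac{10 \left(-6 + 1296\right)}{7} = \frac{10}{7} \cdot 1290 = \frac{12900}{7}$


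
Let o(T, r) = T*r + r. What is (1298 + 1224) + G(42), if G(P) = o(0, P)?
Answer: 2564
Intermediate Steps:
o(T, r) = r + T*r
G(P) = P (G(P) = P*(1 + 0) = P*1 = P)
(1298 + 1224) + G(42) = (1298 + 1224) + 42 = 2522 + 42 = 2564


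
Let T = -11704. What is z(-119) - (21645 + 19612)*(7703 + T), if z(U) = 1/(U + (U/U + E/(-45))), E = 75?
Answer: 59259863260/359 ≈ 1.6507e+8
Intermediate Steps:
z(U) = 1/(-2/3 + U) (z(U) = 1/(U + (U/U + 75/(-45))) = 1/(U + (1 + 75*(-1/45))) = 1/(U + (1 - 5/3)) = 1/(U - 2/3) = 1/(-2/3 + U))
z(-119) - (21645 + 19612)*(7703 + T) = 3/(-2 + 3*(-119)) - (21645 + 19612)*(7703 - 11704) = 3/(-2 - 357) - 41257*(-4001) = 3/(-359) - 1*(-165069257) = 3*(-1/359) + 165069257 = -3/359 + 165069257 = 59259863260/359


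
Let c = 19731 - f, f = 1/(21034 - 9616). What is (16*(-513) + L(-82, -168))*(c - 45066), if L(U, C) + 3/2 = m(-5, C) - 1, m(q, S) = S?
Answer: 4847381694467/22836 ≈ 2.1227e+8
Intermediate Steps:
f = 1/11418 ≈ 8.7581e-5
c = 225288557/11418 (c = 19731 - 1*1/11418 = 19731 - 1/11418 = 225288557/11418 ≈ 19731.)
L(U, C) = -5/2 + C (L(U, C) = -3/2 + (C - 1) = -3/2 + (-1 + C) = -5/2 + C)
(16*(-513) + L(-82, -168))*(c - 45066) = (16*(-513) + (-5/2 - 168))*(225288557/11418 - 45066) = (-8208 - 341/2)*(-289275031/11418) = -16757/2*(-289275031/11418) = 4847381694467/22836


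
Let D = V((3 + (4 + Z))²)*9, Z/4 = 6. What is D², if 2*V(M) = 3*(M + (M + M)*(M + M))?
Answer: 9953297655426225/4 ≈ 2.4883e+15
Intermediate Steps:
Z = 24 (Z = 4*6 = 24)
V(M) = 6*M² + 3*M/2 (V(M) = (3*(M + (M + M)*(M + M)))/2 = (3*(M + (2*M)*(2*M)))/2 = (3*(M + 4*M²))/2 = (3*M + 12*M²)/2 = 6*M² + 3*M/2)
D = 99766215/2 (D = (3*(3 + (4 + 24))²*(1 + 4*(3 + (4 + 24))²)/2)*9 = (3*(3 + 28)²*(1 + 4*(3 + 28)²)/2)*9 = ((3/2)*31²*(1 + 4*31²))*9 = ((3/2)*961*(1 + 4*961))*9 = ((3/2)*961*(1 + 3844))*9 = ((3/2)*961*3845)*9 = (11085135/2)*9 = 99766215/2 ≈ 4.9883e+7)
D² = (99766215/2)² = 9953297655426225/4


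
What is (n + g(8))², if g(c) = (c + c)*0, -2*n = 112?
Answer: 3136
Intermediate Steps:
n = -56 (n = -½*112 = -56)
g(c) = 0 (g(c) = (2*c)*0 = 0)
(n + g(8))² = (-56 + 0)² = (-56)² = 3136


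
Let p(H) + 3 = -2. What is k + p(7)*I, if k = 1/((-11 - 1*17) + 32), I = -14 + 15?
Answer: -19/4 ≈ -4.7500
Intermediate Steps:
p(H) = -5 (p(H) = -3 - 2 = -5)
I = 1
k = 1/4 (k = 1/((-11 - 17) + 32) = 1/(-28 + 32) = 1/4 ≈ 0.25000)
k + p(7)*I = 1/4 - 5*1 = 1/4 - 5 = -19/4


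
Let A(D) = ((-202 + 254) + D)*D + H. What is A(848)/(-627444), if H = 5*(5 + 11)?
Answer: -6580/5409 ≈ -1.2165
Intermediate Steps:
H = 80 (H = 5*16 = 80)
A(D) = 80 + D*(52 + D) (A(D) = ((-202 + 254) + D)*D + 80 = (52 + D)*D + 80 = D*(52 + D) + 80 = 80 + D*(52 + D))
A(848)/(-627444) = (80 + 848² + 52*848)/(-627444) = (80 + 719104 + 44096)*(-1/627444) = 763280*(-1/627444) = -6580/5409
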